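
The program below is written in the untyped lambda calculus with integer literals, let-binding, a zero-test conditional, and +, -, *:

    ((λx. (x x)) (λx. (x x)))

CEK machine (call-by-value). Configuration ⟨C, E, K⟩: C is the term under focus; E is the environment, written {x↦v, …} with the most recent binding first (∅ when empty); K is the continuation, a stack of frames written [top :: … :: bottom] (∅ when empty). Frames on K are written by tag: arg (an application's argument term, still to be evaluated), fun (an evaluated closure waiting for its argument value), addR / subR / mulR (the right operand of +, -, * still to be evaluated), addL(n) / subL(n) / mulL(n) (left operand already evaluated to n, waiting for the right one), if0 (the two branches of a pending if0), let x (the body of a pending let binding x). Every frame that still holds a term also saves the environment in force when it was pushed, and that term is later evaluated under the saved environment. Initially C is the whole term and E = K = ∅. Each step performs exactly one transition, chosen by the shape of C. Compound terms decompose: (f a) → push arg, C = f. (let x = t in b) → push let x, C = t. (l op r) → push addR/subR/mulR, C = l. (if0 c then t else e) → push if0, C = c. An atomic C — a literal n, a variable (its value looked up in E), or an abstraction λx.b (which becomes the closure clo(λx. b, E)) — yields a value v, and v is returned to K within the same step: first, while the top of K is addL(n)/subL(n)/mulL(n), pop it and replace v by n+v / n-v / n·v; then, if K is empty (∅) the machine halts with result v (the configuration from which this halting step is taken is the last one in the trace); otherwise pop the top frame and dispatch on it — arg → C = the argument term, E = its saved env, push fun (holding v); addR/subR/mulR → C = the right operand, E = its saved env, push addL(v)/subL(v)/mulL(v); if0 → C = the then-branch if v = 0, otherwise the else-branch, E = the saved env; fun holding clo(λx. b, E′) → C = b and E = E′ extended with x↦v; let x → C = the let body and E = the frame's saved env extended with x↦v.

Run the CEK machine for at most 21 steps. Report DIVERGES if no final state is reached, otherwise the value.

step 0: [C=((λx. (x x)) (λx. (x x))) | E=∅ | K=∅]
step 1: [C=(λx. (x x)) | E=∅ | K=[arg]]
step 2: [C=(λx. (x x)) | E=∅ | K=[fun]]
step 3: [C=(x x) | E={x↦clo(λx. (x x), ∅)} | K=∅]
step 4: [C=x | E={x↦clo(λx. (x x), ∅)} | K=[arg]]
step 5: [C=x | E={x↦clo(λx. (x x), ∅)} | K=[fun]]
… configuration repeats with period 3 (steps 3–5 recur indefinitely) …

Answer: DIVERGES (no final state within 21 steps)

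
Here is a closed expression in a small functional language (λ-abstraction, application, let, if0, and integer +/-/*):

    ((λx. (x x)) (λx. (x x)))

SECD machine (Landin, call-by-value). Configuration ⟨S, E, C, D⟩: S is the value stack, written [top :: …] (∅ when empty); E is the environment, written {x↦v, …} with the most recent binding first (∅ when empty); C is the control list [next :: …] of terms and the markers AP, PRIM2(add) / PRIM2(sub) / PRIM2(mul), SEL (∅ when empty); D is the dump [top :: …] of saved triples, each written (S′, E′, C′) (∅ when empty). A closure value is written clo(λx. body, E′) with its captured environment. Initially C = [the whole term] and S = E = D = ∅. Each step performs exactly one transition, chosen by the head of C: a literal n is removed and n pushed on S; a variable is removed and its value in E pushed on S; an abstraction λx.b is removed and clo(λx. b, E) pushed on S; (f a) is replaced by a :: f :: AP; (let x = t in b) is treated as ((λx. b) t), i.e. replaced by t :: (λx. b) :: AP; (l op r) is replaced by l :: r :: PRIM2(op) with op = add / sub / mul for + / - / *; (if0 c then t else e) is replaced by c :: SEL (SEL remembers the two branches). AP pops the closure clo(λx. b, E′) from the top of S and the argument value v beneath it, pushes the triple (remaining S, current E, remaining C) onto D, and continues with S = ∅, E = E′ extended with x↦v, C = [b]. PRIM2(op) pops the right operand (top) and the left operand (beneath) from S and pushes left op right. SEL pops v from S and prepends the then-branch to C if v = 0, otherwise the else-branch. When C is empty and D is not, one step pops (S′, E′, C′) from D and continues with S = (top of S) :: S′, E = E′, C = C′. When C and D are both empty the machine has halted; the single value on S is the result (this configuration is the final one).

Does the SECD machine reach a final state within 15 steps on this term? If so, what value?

Answer: DIVERGES (no final state within 15 steps)

Machine steps:
step 0: [S=∅ | E=∅ | C=[((λx. (x x)) (λx. (x x)))] | D=∅]
step 1: [S=∅ | E=∅ | C=[(λx. (x x)) :: (λx. (x x)) :: AP] | D=∅]
step 2: [S=[clo(λx. (x x), ∅)] | E=∅ | C=[(λx. (x x)) :: AP] | D=∅]
step 3: [S=[clo(λx. (x x), ∅) :: clo(λx. (x x), ∅)] | E=∅ | C=[AP] | D=∅]
step 4: [S=∅ | E={x↦clo(λx. (x x), ∅)} | C=[(x x)] | D=[(∅, ∅, ∅)]]
step 5: [S=∅ | E={x↦clo(λx. (x x), ∅)} | C=[x :: x :: AP] | D=[(∅, ∅, ∅)]]
step 6: [S=[clo(λx. (x x), ∅)] | E={x↦clo(λx. (x x), ∅)} | C=[x :: AP] | D=[(∅, ∅, ∅)]]
step 7: [S=[clo(λx. (x x), ∅) :: clo(λx. (x x), ∅)] | E={x↦clo(λx. (x x), ∅)} | C=[AP] | D=[(∅, ∅, ∅)]]
step 8: [S=∅ | E={x↦clo(λx. (x x), ∅)} | C=[(x x)] | D=[(∅, {x↦clo(λx. (x x), ∅)}, ∅) :: (∅, ∅, ∅)]]
step 9: [S=∅ | E={x↦clo(λx. (x x), ∅)} | C=[x :: x :: AP] | D=[(∅, {x↦clo(λx. (x x), ∅)}, ∅) :: (∅, ∅, ∅)]]
step 10: [S=[clo(λx. (x x), ∅)] | E={x↦clo(λx. (x x), ∅)} | C=[x :: AP] | D=[(∅, {x↦clo(λx. (x x), ∅)}, ∅) :: (∅, ∅, ∅)]]
step 11: [S=[clo(λx. (x x), ∅) :: clo(λx. (x x), ∅)] | E={x↦clo(λx. (x x), ∅)} | C=[AP] | D=[(∅, {x↦clo(λx. (x x), ∅)}, ∅) :: (∅, ∅, ∅)]]
step 12: [S=∅ | E={x↦clo(λx. (x x), ∅)} | C=[(x x)] | D=[(∅, {x↦clo(λx. (x x), ∅)}, ∅) :: (∅, {x↦clo(λx. (x x), ∅)}, ∅) :: (∅, ∅, ∅)]]
step 13: [S=∅ | E={x↦clo(λx. (x x), ∅)} | C=[x :: x :: AP] | D=[(∅, {x↦clo(λx. (x x), ∅)}, ∅) :: (∅, {x↦clo(λx. (x x), ∅)}, ∅) :: (∅, ∅, ∅)]]
step 14: [S=[clo(λx. (x x), ∅)] | E={x↦clo(λx. (x x), ∅)} | C=[x :: AP] | D=[(∅, {x↦clo(λx. (x x), ∅)}, ∅) :: (∅, {x↦clo(λx. (x x), ∅)}, ∅) :: (∅, ∅, ∅)]]
step 15: [S=[clo(λx. (x x), ∅) :: clo(λx. (x x), ∅)] | E={x↦clo(λx. (x x), ∅)} | C=[AP] | D=[(∅, {x↦clo(λx. (x x), ∅)}, ∅) :: (∅, {x↦clo(λx. (x x), ∅)}, ∅) :: (∅, ∅, ∅)]]
→ 15 transitions taken and the configuration is still not final: no result within 15 steps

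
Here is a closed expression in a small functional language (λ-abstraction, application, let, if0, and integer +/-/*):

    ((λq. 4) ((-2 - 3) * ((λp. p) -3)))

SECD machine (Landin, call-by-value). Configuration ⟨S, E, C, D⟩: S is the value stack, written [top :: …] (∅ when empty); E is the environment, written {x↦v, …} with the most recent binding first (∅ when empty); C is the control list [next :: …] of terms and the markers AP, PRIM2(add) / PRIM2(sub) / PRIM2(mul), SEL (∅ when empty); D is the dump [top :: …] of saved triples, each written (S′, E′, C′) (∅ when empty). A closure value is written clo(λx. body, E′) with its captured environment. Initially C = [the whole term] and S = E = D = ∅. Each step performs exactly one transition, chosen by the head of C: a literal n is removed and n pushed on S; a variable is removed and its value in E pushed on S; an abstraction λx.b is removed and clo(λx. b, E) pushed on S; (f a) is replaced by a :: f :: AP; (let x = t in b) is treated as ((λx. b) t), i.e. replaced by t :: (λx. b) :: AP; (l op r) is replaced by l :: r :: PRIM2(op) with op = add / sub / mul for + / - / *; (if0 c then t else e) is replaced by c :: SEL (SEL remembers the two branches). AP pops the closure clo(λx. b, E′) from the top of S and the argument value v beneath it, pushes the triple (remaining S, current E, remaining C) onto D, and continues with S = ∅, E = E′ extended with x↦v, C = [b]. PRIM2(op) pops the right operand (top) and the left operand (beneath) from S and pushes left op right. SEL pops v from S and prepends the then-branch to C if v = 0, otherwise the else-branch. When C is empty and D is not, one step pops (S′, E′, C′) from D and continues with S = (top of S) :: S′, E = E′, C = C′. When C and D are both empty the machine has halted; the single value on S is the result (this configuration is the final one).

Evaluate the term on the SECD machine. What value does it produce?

step 0: <S=∅, E=∅, C=[((λq. 4) ((-2 - 3) * ((λp. p) -3)))], D=∅>
step 1: <S=∅, E=∅, C=[((-2 - 3) * ((λp. p) -3)) :: (λq. 4) :: AP], D=∅>
step 2: <S=∅, E=∅, C=[(-2 - 3) :: ((λp. p) -3) :: PRIM2(mul) :: (λq. 4) :: AP], D=∅>
step 3: <S=∅, E=∅, C=[-2 :: 3 :: PRIM2(sub) :: ((λp. p) -3) :: PRIM2(mul) :: (λq. 4) :: AP], D=∅>
step 4: <S=[-2], E=∅, C=[3 :: PRIM2(sub) :: ((λp. p) -3) :: PRIM2(mul) :: (λq. 4) :: AP], D=∅>
step 5: <S=[3 :: -2], E=∅, C=[PRIM2(sub) :: ((λp. p) -3) :: PRIM2(mul) :: (λq. 4) :: AP], D=∅>
step 6: <S=[-5], E=∅, C=[((λp. p) -3) :: PRIM2(mul) :: (λq. 4) :: AP], D=∅>
step 7: <S=[-5], E=∅, C=[-3 :: (λp. p) :: AP :: PRIM2(mul) :: (λq. 4) :: AP], D=∅>
step 8: <S=[-3 :: -5], E=∅, C=[(λp. p) :: AP :: PRIM2(mul) :: (λq. 4) :: AP], D=∅>
step 9: <S=[clo(λp. p, ∅) :: -3 :: -5], E=∅, C=[AP :: PRIM2(mul) :: (λq. 4) :: AP], D=∅>
step 10: <S=∅, E={p↦-3}, C=[p], D=[([-5], ∅, [PRIM2(mul) :: (λq. 4) :: AP])]>
step 11: <S=[-3], E={p↦-3}, C=∅, D=[([-5], ∅, [PRIM2(mul) :: (λq. 4) :: AP])]>
step 12: <S=[-3 :: -5], E=∅, C=[PRIM2(mul) :: (λq. 4) :: AP], D=∅>
step 13: <S=[15], E=∅, C=[(λq. 4) :: AP], D=∅>
step 14: <S=[clo(λq. 4, ∅) :: 15], E=∅, C=[AP], D=∅>
step 15: <S=∅, E={q↦15}, C=[4], D=[(∅, ∅, ∅)]>
step 16: <S=[4], E={q↦15}, C=∅, D=[(∅, ∅, ∅)]>
step 17: <S=[4], E=∅, C=∅, D=∅>
→ final value 4

Answer: 4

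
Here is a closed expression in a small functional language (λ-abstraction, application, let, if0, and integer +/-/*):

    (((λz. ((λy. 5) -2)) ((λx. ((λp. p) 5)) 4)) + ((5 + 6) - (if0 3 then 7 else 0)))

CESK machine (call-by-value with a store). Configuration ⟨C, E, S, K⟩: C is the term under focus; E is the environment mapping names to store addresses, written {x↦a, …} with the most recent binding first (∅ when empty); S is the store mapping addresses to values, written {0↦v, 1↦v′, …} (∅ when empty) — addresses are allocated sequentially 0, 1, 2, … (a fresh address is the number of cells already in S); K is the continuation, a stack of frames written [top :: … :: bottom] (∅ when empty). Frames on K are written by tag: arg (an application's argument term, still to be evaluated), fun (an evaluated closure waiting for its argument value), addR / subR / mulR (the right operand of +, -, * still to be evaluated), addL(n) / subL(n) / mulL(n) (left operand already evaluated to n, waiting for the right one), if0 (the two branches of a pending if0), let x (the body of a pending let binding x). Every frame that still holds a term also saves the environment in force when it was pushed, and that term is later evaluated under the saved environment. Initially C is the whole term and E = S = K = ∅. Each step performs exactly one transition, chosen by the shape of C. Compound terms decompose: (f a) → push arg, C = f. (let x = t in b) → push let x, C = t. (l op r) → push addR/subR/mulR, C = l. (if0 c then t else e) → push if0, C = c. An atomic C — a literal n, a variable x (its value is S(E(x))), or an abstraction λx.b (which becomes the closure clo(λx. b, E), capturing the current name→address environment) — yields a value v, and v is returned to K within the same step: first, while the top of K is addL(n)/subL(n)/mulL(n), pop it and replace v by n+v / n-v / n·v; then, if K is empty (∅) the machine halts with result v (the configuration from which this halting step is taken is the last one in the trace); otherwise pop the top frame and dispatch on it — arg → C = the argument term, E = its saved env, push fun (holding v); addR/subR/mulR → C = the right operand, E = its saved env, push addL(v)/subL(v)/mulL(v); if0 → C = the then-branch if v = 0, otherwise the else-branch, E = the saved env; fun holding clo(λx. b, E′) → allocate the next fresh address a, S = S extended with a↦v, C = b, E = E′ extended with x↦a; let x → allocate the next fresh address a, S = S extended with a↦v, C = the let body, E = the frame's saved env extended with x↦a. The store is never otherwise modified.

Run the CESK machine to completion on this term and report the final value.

Answer: 16

Execution trace:
t=0: [C=(((λz. ((λy. 5) -2)) ((λx. ((λp. p) 5)) 4)) + ((5 + 6) - (if0 3 then 7 else 0))) | E=∅ | S=∅ | K=∅]
t=1: [C=((λz. ((λy. 5) -2)) ((λx. ((λp. p) 5)) 4)) | E=∅ | S=∅ | K=[addR]]
t=2: [C=(λz. ((λy. 5) -2)) | E=∅ | S=∅ | K=[arg :: addR]]
t=3: [C=((λx. ((λp. p) 5)) 4) | E=∅ | S=∅ | K=[fun :: addR]]
t=4: [C=(λx. ((λp. p) 5)) | E=∅ | S=∅ | K=[arg :: fun :: addR]]
t=5: [C=4 | E=∅ | S=∅ | K=[fun :: fun :: addR]]
t=6: [C=((λp. p) 5) | E={x↦0} | S={0↦4} | K=[fun :: addR]]
t=7: [C=(λp. p) | E={x↦0} | S={0↦4} | K=[arg :: fun :: addR]]
t=8: [C=5 | E={x↦0} | S={0↦4} | K=[fun :: fun :: addR]]
t=9: [C=p | E={p↦1, x↦0} | S={0↦4, 1↦5} | K=[fun :: addR]]
t=10: [C=((λy. 5) -2) | E={z↦2} | S={0↦4, 1↦5, 2↦5} | K=[addR]]
t=11: [C=(λy. 5) | E={z↦2} | S={0↦4, 1↦5, 2↦5} | K=[arg :: addR]]
t=12: [C=-2 | E={z↦2} | S={0↦4, 1↦5, 2↦5} | K=[fun :: addR]]
t=13: [C=5 | E={y↦3, z↦2} | S={0↦4, 1↦5, 2↦5, 3↦-2} | K=[addR]]
t=14: [C=((5 + 6) - (if0 3 then 7 else 0)) | E=∅ | S={0↦4, 1↦5, 2↦5, 3↦-2} | K=[addL(5)]]
t=15: [C=(5 + 6) | E=∅ | S={0↦4, 1↦5, 2↦5, 3↦-2} | K=[subR :: addL(5)]]
t=16: [C=5 | E=∅ | S={0↦4, 1↦5, 2↦5, 3↦-2} | K=[addR :: subR :: addL(5)]]
t=17: [C=6 | E=∅ | S={0↦4, 1↦5, 2↦5, 3↦-2} | K=[addL(5) :: subR :: addL(5)]]
t=18: [C=(if0 3 then 7 else 0) | E=∅ | S={0↦4, 1↦5, 2↦5, 3↦-2} | K=[subL(11) :: addL(5)]]
t=19: [C=3 | E=∅ | S={0↦4, 1↦5, 2↦5, 3↦-2} | K=[if0 :: subL(11) :: addL(5)]]
t=20: [C=0 | E=∅ | S={0↦4, 1↦5, 2↦5, 3↦-2} | K=[subL(11) :: addL(5)]]
→ final value 16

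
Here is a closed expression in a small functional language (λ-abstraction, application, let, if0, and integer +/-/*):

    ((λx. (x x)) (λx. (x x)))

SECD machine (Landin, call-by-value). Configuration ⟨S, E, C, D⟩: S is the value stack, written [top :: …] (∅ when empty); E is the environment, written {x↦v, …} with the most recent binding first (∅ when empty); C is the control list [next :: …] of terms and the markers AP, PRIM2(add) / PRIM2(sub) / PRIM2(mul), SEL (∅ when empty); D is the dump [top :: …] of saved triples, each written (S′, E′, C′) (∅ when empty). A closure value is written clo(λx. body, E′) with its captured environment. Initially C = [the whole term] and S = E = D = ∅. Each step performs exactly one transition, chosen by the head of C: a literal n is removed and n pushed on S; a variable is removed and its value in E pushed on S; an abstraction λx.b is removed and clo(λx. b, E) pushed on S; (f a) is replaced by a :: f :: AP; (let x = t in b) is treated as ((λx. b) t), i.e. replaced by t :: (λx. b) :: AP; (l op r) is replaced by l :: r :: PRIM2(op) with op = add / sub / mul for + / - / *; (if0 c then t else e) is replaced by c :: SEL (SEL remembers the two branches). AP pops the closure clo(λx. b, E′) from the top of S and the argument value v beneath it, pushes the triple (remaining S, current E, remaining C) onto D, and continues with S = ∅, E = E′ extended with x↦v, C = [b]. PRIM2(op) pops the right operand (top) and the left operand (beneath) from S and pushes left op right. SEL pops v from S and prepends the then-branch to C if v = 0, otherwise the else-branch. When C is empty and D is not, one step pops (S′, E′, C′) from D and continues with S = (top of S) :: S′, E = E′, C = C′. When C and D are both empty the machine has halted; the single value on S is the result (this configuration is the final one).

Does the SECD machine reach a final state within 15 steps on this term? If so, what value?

Answer: DIVERGES (no final state within 15 steps)

Machine steps:
t=0: [S=∅ | E=∅ | C=[((λx. (x x)) (λx. (x x)))] | D=∅]
t=1: [S=∅ | E=∅ | C=[(λx. (x x)) :: (λx. (x x)) :: AP] | D=∅]
t=2: [S=[clo(λx. (x x), ∅)] | E=∅ | C=[(λx. (x x)) :: AP] | D=∅]
t=3: [S=[clo(λx. (x x), ∅) :: clo(λx. (x x), ∅)] | E=∅ | C=[AP] | D=∅]
t=4: [S=∅ | E={x↦clo(λx. (x x), ∅)} | C=[(x x)] | D=[(∅, ∅, ∅)]]
t=5: [S=∅ | E={x↦clo(λx. (x x), ∅)} | C=[x :: x :: AP] | D=[(∅, ∅, ∅)]]
t=6: [S=[clo(λx. (x x), ∅)] | E={x↦clo(λx. (x x), ∅)} | C=[x :: AP] | D=[(∅, ∅, ∅)]]
t=7: [S=[clo(λx. (x x), ∅) :: clo(λx. (x x), ∅)] | E={x↦clo(λx. (x x), ∅)} | C=[AP] | D=[(∅, ∅, ∅)]]
t=8: [S=∅ | E={x↦clo(λx. (x x), ∅)} | C=[(x x)] | D=[(∅, {x↦clo(λx. (x x), ∅)}, ∅) :: (∅, ∅, ∅)]]
t=9: [S=∅ | E={x↦clo(λx. (x x), ∅)} | C=[x :: x :: AP] | D=[(∅, {x↦clo(λx. (x x), ∅)}, ∅) :: (∅, ∅, ∅)]]
t=10: [S=[clo(λx. (x x), ∅)] | E={x↦clo(λx. (x x), ∅)} | C=[x :: AP] | D=[(∅, {x↦clo(λx. (x x), ∅)}, ∅) :: (∅, ∅, ∅)]]
t=11: [S=[clo(λx. (x x), ∅) :: clo(λx. (x x), ∅)] | E={x↦clo(λx. (x x), ∅)} | C=[AP] | D=[(∅, {x↦clo(λx. (x x), ∅)}, ∅) :: (∅, ∅, ∅)]]
t=12: [S=∅ | E={x↦clo(λx. (x x), ∅)} | C=[(x x)] | D=[(∅, {x↦clo(λx. (x x), ∅)}, ∅) :: (∅, {x↦clo(λx. (x x), ∅)}, ∅) :: (∅, ∅, ∅)]]
t=13: [S=∅ | E={x↦clo(λx. (x x), ∅)} | C=[x :: x :: AP] | D=[(∅, {x↦clo(λx. (x x), ∅)}, ∅) :: (∅, {x↦clo(λx. (x x), ∅)}, ∅) :: (∅, ∅, ∅)]]
t=14: [S=[clo(λx. (x x), ∅)] | E={x↦clo(λx. (x x), ∅)} | C=[x :: AP] | D=[(∅, {x↦clo(λx. (x x), ∅)}, ∅) :: (∅, {x↦clo(λx. (x x), ∅)}, ∅) :: (∅, ∅, ∅)]]
t=15: [S=[clo(λx. (x x), ∅) :: clo(λx. (x x), ∅)] | E={x↦clo(λx. (x x), ∅)} | C=[AP] | D=[(∅, {x↦clo(λx. (x x), ∅)}, ∅) :: (∅, {x↦clo(λx. (x x), ∅)}, ∅) :: (∅, ∅, ∅)]]
→ 15 transitions taken and the configuration is still not final: no result within 15 steps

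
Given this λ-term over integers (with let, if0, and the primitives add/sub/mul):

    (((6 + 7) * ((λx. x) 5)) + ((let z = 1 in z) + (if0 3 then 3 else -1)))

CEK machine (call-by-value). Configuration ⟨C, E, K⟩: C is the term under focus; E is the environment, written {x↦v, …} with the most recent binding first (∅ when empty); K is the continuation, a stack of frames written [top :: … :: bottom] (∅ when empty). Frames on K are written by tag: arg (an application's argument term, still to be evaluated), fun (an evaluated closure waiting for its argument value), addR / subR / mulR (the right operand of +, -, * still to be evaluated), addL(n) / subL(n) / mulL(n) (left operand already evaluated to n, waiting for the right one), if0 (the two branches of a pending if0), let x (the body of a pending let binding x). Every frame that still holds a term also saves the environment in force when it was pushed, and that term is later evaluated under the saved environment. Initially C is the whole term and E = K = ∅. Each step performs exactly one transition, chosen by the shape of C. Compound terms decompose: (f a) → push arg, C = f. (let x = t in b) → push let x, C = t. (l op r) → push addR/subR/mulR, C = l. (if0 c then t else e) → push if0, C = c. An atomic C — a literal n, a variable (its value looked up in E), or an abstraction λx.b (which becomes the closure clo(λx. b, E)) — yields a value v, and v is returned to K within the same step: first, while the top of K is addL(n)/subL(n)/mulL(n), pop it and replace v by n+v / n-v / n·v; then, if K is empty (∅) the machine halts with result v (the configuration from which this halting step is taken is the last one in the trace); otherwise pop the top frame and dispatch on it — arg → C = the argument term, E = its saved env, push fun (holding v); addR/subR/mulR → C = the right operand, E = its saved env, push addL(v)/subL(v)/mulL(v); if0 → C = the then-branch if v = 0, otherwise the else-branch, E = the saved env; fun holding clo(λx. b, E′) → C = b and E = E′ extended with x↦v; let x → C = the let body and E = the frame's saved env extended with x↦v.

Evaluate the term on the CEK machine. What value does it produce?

t=0: ⟨C=(((6 + 7) * ((λx. x) 5)) + ((let z = 1 in z) + (if0 3 then 3 else -1))); E=∅; K=∅⟩
t=1: ⟨C=((6 + 7) * ((λx. x) 5)); E=∅; K=[addR]⟩
t=2: ⟨C=(6 + 7); E=∅; K=[mulR :: addR]⟩
t=3: ⟨C=6; E=∅; K=[addR :: mulR :: addR]⟩
t=4: ⟨C=7; E=∅; K=[addL(6) :: mulR :: addR]⟩
t=5: ⟨C=((λx. x) 5); E=∅; K=[mulL(13) :: addR]⟩
t=6: ⟨C=(λx. x); E=∅; K=[arg :: mulL(13) :: addR]⟩
t=7: ⟨C=5; E=∅; K=[fun :: mulL(13) :: addR]⟩
t=8: ⟨C=x; E={x↦5}; K=[mulL(13) :: addR]⟩
t=9: ⟨C=((let z = 1 in z) + (if0 3 then 3 else -1)); E=∅; K=[addL(65)]⟩
t=10: ⟨C=(let z = 1 in z); E=∅; K=[addR :: addL(65)]⟩
t=11: ⟨C=1; E=∅; K=[let z :: addR :: addL(65)]⟩
t=12: ⟨C=z; E={z↦1}; K=[addR :: addL(65)]⟩
t=13: ⟨C=(if0 3 then 3 else -1); E=∅; K=[addL(1) :: addL(65)]⟩
t=14: ⟨C=3; E=∅; K=[if0 :: addL(1) :: addL(65)]⟩
t=15: ⟨C=-1; E=∅; K=[addL(1) :: addL(65)]⟩
→ final value 65

Answer: 65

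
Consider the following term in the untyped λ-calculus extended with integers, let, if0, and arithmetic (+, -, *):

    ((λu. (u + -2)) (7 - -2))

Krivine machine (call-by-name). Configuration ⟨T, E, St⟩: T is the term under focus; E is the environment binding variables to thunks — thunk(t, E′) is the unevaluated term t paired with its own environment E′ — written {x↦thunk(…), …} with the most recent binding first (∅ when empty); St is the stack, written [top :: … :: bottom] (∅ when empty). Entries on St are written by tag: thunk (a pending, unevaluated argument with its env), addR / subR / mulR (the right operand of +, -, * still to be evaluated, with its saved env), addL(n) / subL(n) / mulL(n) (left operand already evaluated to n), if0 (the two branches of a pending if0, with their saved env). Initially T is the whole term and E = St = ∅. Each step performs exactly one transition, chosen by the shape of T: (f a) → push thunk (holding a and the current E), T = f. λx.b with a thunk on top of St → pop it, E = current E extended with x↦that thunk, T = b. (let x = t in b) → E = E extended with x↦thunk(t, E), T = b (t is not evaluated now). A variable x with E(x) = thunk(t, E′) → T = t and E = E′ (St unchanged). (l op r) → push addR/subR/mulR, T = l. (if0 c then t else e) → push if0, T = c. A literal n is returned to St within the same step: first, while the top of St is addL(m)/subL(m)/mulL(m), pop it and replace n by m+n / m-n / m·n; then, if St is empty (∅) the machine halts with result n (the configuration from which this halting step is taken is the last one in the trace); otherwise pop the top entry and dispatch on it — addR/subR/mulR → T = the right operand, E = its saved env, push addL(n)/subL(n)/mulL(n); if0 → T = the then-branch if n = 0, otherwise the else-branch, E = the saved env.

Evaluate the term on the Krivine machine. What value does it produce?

Answer: 7

Derivation:
t=0: <T=((λu. (u + -2)) (7 - -2)), E=∅, St=∅>
t=1: <T=(λu. (u + -2)), E=∅, St=[thunk]>
t=2: <T=(u + -2), E={u↦thunk((7 - -2), ∅)}, St=∅>
t=3: <T=u, E={u↦thunk((7 - -2), ∅)}, St=[addR]>
t=4: <T=(7 - -2), E=∅, St=[addR]>
t=5: <T=7, E=∅, St=[subR :: addR]>
t=6: <T=-2, E=∅, St=[subL(7) :: addR]>
t=7: <T=-2, E={u↦thunk((7 - -2), ∅)}, St=[addL(9)]>
→ final value 7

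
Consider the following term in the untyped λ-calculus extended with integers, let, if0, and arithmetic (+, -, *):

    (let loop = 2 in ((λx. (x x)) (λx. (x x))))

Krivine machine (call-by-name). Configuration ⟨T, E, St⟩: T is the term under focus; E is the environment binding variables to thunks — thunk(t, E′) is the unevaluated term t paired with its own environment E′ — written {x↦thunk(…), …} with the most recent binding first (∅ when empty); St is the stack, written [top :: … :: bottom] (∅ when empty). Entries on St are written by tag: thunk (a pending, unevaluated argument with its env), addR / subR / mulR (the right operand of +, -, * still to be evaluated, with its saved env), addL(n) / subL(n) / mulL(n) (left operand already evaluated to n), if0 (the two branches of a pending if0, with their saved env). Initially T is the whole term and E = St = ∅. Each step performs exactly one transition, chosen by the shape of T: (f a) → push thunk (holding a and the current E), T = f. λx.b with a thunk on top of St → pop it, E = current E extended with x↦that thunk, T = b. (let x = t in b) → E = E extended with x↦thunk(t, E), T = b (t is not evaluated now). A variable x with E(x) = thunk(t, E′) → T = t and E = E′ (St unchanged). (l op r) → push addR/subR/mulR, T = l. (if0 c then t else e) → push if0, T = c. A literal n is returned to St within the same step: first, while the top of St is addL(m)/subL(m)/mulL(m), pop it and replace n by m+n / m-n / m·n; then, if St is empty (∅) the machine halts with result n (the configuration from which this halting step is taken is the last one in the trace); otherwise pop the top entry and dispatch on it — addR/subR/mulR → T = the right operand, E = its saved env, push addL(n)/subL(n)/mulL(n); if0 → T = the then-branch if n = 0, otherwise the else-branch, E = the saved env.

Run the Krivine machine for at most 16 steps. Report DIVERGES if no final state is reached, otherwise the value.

t=0: <T=(let loop = 2 in ((λx. (x x)) (λx. (x x)))), E=∅, St=∅>
t=1: <T=((λx. (x x)) (λx. (x x))), E={loop↦thunk(2, ∅)}, St=∅>
t=2: <T=(λx. (x x)), E={loop↦thunk(2, ∅)}, St=[thunk]>
t=3: <T=(x x), E={x↦thunk((λx. (x x)), {loop↦thunk(2, ∅)}), loop↦thunk(2, ∅)}, St=∅>
t=4: <T=x, E={x↦thunk((λx. (x x)), {loop↦thunk(2, ∅)}), loop↦thunk(2, ∅)}, St=[thunk]>
t=5: <T=(λx. (x x)), E={loop↦thunk(2, ∅)}, St=[thunk]>
t=6: <T=(x x), E={x↦thunk(x, {x↦thunk((λx. (x x)), {loop↦thunk(2, ∅)}), loop↦thunk(2, ∅)}), loop↦thunk(2, ∅)}, St=∅>
t=7: <T=x, E={x↦thunk(x, {x↦thunk((λx. (x x)), {loop↦thunk(2, ∅)}), loop↦thunk(2, ∅)}), loop↦thunk(2, ∅)}, St=[thunk]>
t=8: <T=x, E={x↦thunk((λx. (x x)), {loop↦thunk(2, ∅)}), loop↦thunk(2, ∅)}, St=[thunk]>
t=9: <T=(λx. (x x)), E={loop↦thunk(2, ∅)}, St=[thunk]>
t=10: <T=(x x), E={x↦thunk(x, {x↦thunk(x, {x↦thunk((λx. (x x)), {loop↦thunk(2, ∅)}), loop↦thunk(2, ∅)}), loop↦thunk(2, ∅)}), loop↦thunk(2, ∅)}, St=∅>
t=11: <T=x, E={x↦thunk(x, {x↦thunk(x, {x↦thunk((λx. (x x)), {loop↦thunk(2, ∅)}), loop↦thunk(2, ∅)}), loop↦thunk(2, ∅)}), loop↦thunk(2, ∅)}, St=[thunk]>
t=12: <T=x, E={x↦thunk(x, {x↦thunk((λx. (x x)), {loop↦thunk(2, ∅)}), loop↦thunk(2, ∅)}), loop↦thunk(2, ∅)}, St=[thunk]>
t=13: <T=x, E={x↦thunk((λx. (x x)), {loop↦thunk(2, ∅)}), loop↦thunk(2, ∅)}, St=[thunk]>
t=14: <T=(λx. (x x)), E={loop↦thunk(2, ∅)}, St=[thunk]>
t=15: <T=(x x), E={x↦thunk(x, {x↦thunk(x, {x↦thunk(x, {x↦thunk((λx. (x x)), {loop↦thunk(2, ∅)}), loop↦thunk(2, ∅)}), loop↦thunk(2, ∅)}), loop↦thunk(2, ∅)}), loop↦thunk(2, ∅)}, St=∅>
t=16: <T=x, E={x↦thunk(x, {x↦thunk(x, {x↦thunk(x, {x↦thunk((λx. (x x)), {loop↦thunk(2, ∅)}), loop↦thunk(2, ∅)}), loop↦thunk(2, ∅)}), loop↦thunk(2, ∅)}), loop↦thunk(2, ∅)}, St=[thunk]>
→ 16 transitions taken and the configuration is still not final: no result within 16 steps

Answer: DIVERGES (no final state within 16 steps)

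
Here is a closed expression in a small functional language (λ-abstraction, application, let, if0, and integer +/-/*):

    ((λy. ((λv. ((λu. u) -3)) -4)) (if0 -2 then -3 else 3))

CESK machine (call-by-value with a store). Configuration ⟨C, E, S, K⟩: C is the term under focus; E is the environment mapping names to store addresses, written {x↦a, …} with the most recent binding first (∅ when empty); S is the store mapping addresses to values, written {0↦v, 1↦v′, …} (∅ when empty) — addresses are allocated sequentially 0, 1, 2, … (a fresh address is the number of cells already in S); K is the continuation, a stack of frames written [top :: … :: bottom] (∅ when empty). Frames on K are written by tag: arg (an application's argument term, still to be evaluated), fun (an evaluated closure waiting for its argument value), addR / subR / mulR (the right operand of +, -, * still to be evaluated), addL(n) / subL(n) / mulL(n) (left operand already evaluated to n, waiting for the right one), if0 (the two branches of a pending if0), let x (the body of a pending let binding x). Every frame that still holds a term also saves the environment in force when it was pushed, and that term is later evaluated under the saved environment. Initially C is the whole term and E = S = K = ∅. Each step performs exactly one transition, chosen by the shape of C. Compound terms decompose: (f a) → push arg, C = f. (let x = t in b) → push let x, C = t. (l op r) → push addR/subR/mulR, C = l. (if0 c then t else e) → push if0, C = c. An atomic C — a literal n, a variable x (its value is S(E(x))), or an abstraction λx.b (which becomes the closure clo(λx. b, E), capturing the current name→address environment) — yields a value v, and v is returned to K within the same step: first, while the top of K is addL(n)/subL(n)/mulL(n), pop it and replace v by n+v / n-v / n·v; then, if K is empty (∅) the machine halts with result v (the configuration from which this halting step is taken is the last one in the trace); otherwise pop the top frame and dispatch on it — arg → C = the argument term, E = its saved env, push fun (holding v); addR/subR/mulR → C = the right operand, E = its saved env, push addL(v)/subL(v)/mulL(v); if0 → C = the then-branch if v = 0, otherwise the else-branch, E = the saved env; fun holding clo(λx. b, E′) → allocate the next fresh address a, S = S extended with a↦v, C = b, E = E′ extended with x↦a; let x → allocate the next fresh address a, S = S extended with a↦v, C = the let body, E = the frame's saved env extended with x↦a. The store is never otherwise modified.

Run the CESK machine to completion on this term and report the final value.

0. [C=((λy. ((λv. ((λu. u) -3)) -4)) (if0 -2 then -3 else 3)) | E=∅ | S=∅ | K=∅]
1. [C=(λy. ((λv. ((λu. u) -3)) -4)) | E=∅ | S=∅ | K=[arg]]
2. [C=(if0 -2 then -3 else 3) | E=∅ | S=∅ | K=[fun]]
3. [C=-2 | E=∅ | S=∅ | K=[if0 :: fun]]
4. [C=3 | E=∅ | S=∅ | K=[fun]]
5. [C=((λv. ((λu. u) -3)) -4) | E={y↦0} | S={0↦3} | K=∅]
6. [C=(λv. ((λu. u) -3)) | E={y↦0} | S={0↦3} | K=[arg]]
7. [C=-4 | E={y↦0} | S={0↦3} | K=[fun]]
8. [C=((λu. u) -3) | E={v↦1, y↦0} | S={0↦3, 1↦-4} | K=∅]
9. [C=(λu. u) | E={v↦1, y↦0} | S={0↦3, 1↦-4} | K=[arg]]
10. [C=-3 | E={v↦1, y↦0} | S={0↦3, 1↦-4} | K=[fun]]
11. [C=u | E={u↦2, v↦1, y↦0} | S={0↦3, 1↦-4, 2↦-3} | K=∅]
→ final value -3

Answer: -3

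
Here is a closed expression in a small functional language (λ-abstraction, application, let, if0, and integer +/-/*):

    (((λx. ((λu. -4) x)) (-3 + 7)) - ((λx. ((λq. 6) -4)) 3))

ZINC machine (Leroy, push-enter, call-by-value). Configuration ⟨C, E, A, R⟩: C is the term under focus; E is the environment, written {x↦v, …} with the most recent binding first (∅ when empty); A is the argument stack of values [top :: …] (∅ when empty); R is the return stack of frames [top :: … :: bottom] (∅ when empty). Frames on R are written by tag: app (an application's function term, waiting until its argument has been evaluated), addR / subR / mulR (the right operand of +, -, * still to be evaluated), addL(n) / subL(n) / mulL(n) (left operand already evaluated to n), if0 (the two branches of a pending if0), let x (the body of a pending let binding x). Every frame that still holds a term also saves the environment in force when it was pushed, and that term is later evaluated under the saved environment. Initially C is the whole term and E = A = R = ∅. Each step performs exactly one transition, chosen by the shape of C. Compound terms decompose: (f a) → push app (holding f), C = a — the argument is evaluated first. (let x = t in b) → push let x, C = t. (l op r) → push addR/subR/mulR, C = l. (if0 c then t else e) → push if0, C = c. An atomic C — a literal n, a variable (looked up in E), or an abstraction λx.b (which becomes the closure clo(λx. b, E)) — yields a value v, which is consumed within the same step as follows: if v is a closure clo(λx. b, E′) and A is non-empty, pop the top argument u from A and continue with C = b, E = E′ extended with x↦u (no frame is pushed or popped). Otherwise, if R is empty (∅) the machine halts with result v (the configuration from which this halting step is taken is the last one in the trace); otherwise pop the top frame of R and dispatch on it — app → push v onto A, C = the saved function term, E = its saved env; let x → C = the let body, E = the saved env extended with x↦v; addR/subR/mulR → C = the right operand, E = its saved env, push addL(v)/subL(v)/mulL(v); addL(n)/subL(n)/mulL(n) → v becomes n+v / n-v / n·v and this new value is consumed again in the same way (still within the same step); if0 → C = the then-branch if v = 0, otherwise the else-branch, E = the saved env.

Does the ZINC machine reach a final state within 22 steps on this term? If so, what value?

step 0: ⟨C=(((λx. ((λu. -4) x)) (-3 + 7)) - ((λx. ((λq. 6) -4)) 3)); E=∅; A=∅; R=∅⟩
step 1: ⟨C=((λx. ((λu. -4) x)) (-3 + 7)); E=∅; A=∅; R=[subR]⟩
step 2: ⟨C=(-3 + 7); E=∅; A=∅; R=[app :: subR]⟩
step 3: ⟨C=-3; E=∅; A=∅; R=[addR :: app :: subR]⟩
step 4: ⟨C=7; E=∅; A=∅; R=[addL(-3) :: app :: subR]⟩
step 5: ⟨C=(λx. ((λu. -4) x)); E=∅; A=[4]; R=[subR]⟩
step 6: ⟨C=((λu. -4) x); E={x↦4}; A=∅; R=[subR]⟩
step 7: ⟨C=x; E={x↦4}; A=∅; R=[app :: subR]⟩
step 8: ⟨C=(λu. -4); E={x↦4}; A=[4]; R=[subR]⟩
step 9: ⟨C=-4; E={u↦4, x↦4}; A=∅; R=[subR]⟩
step 10: ⟨C=((λx. ((λq. 6) -4)) 3); E=∅; A=∅; R=[subL(-4)]⟩
step 11: ⟨C=3; E=∅; A=∅; R=[app :: subL(-4)]⟩
step 12: ⟨C=(λx. ((λq. 6) -4)); E=∅; A=[3]; R=[subL(-4)]⟩
step 13: ⟨C=((λq. 6) -4); E={x↦3}; A=∅; R=[subL(-4)]⟩
step 14: ⟨C=-4; E={x↦3}; A=∅; R=[app :: subL(-4)]⟩
step 15: ⟨C=(λq. 6); E={x↦3}; A=[-4]; R=[subL(-4)]⟩
step 16: ⟨C=6; E={q↦-4, x↦3}; A=∅; R=[subL(-4)]⟩
→ final value -10

Answer: -10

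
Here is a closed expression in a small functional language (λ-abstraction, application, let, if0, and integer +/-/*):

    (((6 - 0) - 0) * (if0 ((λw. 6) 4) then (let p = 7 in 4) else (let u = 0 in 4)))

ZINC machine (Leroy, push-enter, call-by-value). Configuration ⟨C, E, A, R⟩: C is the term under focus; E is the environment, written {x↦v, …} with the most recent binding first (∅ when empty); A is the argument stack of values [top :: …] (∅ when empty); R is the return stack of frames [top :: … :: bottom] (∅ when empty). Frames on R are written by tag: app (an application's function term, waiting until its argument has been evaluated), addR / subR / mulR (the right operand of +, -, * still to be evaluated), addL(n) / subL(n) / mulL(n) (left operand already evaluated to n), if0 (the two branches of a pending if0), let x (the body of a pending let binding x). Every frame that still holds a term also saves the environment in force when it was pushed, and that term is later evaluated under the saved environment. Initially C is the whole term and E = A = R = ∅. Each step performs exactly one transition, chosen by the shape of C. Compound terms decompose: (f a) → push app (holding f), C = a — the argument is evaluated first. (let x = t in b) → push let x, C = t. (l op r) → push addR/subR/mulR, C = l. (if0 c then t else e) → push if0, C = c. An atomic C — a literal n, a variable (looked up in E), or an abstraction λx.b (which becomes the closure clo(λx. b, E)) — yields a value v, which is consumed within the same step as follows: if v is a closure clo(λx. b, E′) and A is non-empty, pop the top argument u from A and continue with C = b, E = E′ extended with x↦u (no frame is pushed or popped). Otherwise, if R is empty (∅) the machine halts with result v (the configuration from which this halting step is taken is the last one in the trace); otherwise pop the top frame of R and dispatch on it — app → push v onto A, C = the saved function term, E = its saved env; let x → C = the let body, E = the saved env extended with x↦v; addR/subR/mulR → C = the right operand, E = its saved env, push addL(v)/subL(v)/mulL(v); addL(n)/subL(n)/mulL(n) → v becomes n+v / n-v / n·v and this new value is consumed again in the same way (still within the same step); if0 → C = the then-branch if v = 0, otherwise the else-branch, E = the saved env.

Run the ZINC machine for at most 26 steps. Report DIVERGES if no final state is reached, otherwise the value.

Answer: 24

Execution trace:
0. [C=(((6 - 0) - 0) * (if0 ((λw. 6) 4) then (let p = 7 in 4) else (let u = 0 in 4))) | E=∅ | A=∅ | R=∅]
1. [C=((6 - 0) - 0) | E=∅ | A=∅ | R=[mulR]]
2. [C=(6 - 0) | E=∅ | A=∅ | R=[subR :: mulR]]
3. [C=6 | E=∅ | A=∅ | R=[subR :: subR :: mulR]]
4. [C=0 | E=∅ | A=∅ | R=[subL(6) :: subR :: mulR]]
5. [C=0 | E=∅ | A=∅ | R=[subL(6) :: mulR]]
6. [C=(if0 ((λw. 6) 4) then (let p = 7 in 4) else (let u = 0 in 4)) | E=∅ | A=∅ | R=[mulL(6)]]
7. [C=((λw. 6) 4) | E=∅ | A=∅ | R=[if0 :: mulL(6)]]
8. [C=4 | E=∅ | A=∅ | R=[app :: if0 :: mulL(6)]]
9. [C=(λw. 6) | E=∅ | A=[4] | R=[if0 :: mulL(6)]]
10. [C=6 | E={w↦4} | A=∅ | R=[if0 :: mulL(6)]]
11. [C=(let u = 0 in 4) | E=∅ | A=∅ | R=[mulL(6)]]
12. [C=0 | E=∅ | A=∅ | R=[let u :: mulL(6)]]
13. [C=4 | E={u↦0} | A=∅ | R=[mulL(6)]]
→ final value 24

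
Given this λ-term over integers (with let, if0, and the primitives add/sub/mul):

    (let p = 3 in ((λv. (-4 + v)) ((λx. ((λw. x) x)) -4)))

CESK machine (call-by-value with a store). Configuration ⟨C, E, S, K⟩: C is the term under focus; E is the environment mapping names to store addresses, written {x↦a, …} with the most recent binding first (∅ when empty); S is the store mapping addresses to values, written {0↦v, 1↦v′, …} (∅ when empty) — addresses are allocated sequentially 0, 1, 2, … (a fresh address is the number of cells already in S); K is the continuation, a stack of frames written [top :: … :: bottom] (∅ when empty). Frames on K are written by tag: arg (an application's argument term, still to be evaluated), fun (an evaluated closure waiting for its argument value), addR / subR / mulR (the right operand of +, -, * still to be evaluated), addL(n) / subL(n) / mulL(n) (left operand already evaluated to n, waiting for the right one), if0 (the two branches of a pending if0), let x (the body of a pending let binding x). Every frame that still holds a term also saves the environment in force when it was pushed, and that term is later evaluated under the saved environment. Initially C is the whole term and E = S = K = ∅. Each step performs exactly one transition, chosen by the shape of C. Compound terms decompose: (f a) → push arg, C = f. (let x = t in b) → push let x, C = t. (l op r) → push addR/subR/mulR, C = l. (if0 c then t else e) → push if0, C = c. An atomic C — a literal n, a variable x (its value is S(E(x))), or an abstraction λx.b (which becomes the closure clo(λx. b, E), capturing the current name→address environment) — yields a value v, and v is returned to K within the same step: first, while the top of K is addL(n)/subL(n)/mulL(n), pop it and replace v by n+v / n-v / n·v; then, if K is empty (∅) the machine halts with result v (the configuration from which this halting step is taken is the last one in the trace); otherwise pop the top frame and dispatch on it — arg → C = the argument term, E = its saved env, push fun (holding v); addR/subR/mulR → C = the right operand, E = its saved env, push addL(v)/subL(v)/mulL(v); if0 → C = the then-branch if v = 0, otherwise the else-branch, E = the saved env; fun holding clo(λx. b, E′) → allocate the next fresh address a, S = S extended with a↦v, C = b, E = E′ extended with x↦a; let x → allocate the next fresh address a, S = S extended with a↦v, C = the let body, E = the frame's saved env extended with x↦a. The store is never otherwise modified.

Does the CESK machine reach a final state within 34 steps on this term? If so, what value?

Answer: -8

Execution trace:
[0] ⟨C=(let p = 3 in ((λv. (-4 + v)) ((λx. ((λw. x) x)) -4))); E=∅; S=∅; K=∅⟩
[1] ⟨C=3; E=∅; S=∅; K=[let p]⟩
[2] ⟨C=((λv. (-4 + v)) ((λx. ((λw. x) x)) -4)); E={p↦0}; S={0↦3}; K=∅⟩
[3] ⟨C=(λv. (-4 + v)); E={p↦0}; S={0↦3}; K=[arg]⟩
[4] ⟨C=((λx. ((λw. x) x)) -4); E={p↦0}; S={0↦3}; K=[fun]⟩
[5] ⟨C=(λx. ((λw. x) x)); E={p↦0}; S={0↦3}; K=[arg :: fun]⟩
[6] ⟨C=-4; E={p↦0}; S={0↦3}; K=[fun :: fun]⟩
[7] ⟨C=((λw. x) x); E={x↦1, p↦0}; S={0↦3, 1↦-4}; K=[fun]⟩
[8] ⟨C=(λw. x); E={x↦1, p↦0}; S={0↦3, 1↦-4}; K=[arg :: fun]⟩
[9] ⟨C=x; E={x↦1, p↦0}; S={0↦3, 1↦-4}; K=[fun :: fun]⟩
[10] ⟨C=x; E={w↦2, x↦1, p↦0}; S={0↦3, 1↦-4, 2↦-4}; K=[fun]⟩
[11] ⟨C=(-4 + v); E={v↦3, p↦0}; S={0↦3, 1↦-4, 2↦-4, 3↦-4}; K=∅⟩
[12] ⟨C=-4; E={v↦3, p↦0}; S={0↦3, 1↦-4, 2↦-4, 3↦-4}; K=[addR]⟩
[13] ⟨C=v; E={v↦3, p↦0}; S={0↦3, 1↦-4, 2↦-4, 3↦-4}; K=[addL(-4)]⟩
→ final value -8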